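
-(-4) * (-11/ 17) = -44/ 17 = -2.59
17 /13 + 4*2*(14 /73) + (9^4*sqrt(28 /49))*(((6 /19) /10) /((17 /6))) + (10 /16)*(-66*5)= -772137 /3796 + 236196*sqrt(7) /11305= -148.13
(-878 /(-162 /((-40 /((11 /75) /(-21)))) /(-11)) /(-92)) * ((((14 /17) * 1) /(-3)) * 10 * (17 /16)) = -13444375 /1242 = -10824.78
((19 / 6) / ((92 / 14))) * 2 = 133 / 138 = 0.96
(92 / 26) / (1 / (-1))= -46 / 13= -3.54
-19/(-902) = 19/902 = 0.02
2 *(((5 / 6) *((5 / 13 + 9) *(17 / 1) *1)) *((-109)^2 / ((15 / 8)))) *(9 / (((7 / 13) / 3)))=591388656 / 7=84484093.71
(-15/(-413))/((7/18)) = 270/2891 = 0.09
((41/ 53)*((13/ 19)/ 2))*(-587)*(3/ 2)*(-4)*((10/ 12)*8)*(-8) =-50059360/ 1007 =-49711.38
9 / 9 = 1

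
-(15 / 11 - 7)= 62 / 11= 5.64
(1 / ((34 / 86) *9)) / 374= 0.00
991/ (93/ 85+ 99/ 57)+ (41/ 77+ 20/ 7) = 124429097/ 352044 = 353.45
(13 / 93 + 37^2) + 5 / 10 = 1369.64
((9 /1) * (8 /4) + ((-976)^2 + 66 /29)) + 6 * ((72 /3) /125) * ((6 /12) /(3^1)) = 3453162196 /3625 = 952596.47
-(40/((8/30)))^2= -22500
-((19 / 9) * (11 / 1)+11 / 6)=-451 / 18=-25.06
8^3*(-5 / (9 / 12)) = -10240 / 3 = -3413.33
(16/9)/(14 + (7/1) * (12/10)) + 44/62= 1541/1953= 0.79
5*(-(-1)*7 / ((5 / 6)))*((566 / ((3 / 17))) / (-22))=-67354 / 11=-6123.09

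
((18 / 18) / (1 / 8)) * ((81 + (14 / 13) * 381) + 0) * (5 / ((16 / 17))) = 20880.58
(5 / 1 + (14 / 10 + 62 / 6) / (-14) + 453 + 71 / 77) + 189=647.08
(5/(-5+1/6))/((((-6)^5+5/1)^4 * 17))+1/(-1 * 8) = -1797854556560367373/14382836452482937064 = -0.13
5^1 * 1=5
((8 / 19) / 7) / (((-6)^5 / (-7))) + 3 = 55405 / 18468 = 3.00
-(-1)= 1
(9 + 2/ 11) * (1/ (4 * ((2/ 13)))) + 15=2633/ 88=29.92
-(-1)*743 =743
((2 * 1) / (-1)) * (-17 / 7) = 34 / 7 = 4.86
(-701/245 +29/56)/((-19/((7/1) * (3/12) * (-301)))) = -197499/3040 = -64.97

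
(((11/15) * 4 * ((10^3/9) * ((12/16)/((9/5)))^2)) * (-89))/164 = -611875/19926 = -30.71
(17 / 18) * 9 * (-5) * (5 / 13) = -425 / 26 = -16.35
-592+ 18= -574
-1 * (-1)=1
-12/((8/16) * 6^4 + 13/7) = -84/4549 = -0.02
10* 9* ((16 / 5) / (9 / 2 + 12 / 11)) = 2112 / 41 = 51.51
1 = 1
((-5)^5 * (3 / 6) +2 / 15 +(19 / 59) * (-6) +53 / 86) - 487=-78038726 / 38055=-2050.68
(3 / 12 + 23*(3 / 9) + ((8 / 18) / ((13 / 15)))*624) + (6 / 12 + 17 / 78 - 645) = -16451 / 52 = -316.37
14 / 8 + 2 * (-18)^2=2599 / 4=649.75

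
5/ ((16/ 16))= 5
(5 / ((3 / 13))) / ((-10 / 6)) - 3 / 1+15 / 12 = -59 / 4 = -14.75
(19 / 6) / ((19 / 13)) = 13 / 6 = 2.17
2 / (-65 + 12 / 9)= -6 / 191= -0.03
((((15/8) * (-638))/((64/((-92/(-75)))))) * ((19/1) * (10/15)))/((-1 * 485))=139403/232800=0.60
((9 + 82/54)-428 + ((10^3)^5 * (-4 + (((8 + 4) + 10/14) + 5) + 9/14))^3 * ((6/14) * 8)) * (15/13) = 3288843404999999999999999999999999999999999999864679640/280917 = 11707527152148143401787720000000000000000000000000.00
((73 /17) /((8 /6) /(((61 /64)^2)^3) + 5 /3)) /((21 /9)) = 3760987328353 /7040565963459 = 0.53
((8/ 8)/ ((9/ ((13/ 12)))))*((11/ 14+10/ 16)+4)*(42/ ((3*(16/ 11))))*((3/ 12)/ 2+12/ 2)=38.40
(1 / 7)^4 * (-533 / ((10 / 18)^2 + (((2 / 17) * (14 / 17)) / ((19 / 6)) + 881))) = -237062943 / 941177915734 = -0.00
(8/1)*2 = 16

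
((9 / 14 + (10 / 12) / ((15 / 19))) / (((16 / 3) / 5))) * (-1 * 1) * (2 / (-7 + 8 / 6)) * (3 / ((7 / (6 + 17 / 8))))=1.96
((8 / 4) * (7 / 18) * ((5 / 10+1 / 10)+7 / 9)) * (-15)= -434 / 27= -16.07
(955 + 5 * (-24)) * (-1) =-835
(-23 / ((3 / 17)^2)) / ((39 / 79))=-525113 / 351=-1496.05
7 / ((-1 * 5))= -1.40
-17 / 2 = -8.50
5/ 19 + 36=689/ 19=36.26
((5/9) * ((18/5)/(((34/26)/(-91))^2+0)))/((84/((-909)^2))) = 55065293829/578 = 95268674.44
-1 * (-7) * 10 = 70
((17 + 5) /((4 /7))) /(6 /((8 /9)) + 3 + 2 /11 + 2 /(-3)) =5082 /1223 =4.16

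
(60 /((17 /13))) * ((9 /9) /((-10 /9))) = -702 /17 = -41.29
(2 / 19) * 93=186 / 19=9.79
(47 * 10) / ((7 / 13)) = 6110 / 7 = 872.86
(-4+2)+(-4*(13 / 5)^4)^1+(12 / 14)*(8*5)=-658458 / 4375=-150.50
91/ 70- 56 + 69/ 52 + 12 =-10757/ 260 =-41.37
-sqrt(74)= -8.60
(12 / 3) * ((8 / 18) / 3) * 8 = 128 / 27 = 4.74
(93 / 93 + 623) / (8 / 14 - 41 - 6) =-336 / 25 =-13.44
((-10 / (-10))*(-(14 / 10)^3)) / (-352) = 343 / 44000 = 0.01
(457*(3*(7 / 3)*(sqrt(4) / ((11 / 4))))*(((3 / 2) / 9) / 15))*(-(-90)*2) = 51184 / 11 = 4653.09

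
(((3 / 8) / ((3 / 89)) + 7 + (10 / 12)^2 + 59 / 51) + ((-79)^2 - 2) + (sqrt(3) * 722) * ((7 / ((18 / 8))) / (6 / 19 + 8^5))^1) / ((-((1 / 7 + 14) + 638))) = -53626909 / 5587560 - 1344364 * sqrt(3) / 12789719415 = -9.60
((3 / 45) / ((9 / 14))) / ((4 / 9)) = 7 / 30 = 0.23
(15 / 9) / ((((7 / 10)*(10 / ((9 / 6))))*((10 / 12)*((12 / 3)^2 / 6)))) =9 / 56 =0.16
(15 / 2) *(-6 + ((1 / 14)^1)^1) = -1245 / 28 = -44.46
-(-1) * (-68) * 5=-340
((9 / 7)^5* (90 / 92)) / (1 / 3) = 7971615 / 773122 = 10.31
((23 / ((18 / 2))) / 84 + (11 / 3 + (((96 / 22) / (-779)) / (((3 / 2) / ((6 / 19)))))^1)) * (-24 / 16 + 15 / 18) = -454911593 / 184627674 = -2.46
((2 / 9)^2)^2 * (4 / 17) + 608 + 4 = 68260708 / 111537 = 612.00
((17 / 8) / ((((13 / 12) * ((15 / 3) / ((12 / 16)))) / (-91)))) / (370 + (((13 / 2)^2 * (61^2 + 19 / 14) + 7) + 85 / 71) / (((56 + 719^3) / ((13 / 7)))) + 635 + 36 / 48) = -30776421581003 / 1156056402987193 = -0.03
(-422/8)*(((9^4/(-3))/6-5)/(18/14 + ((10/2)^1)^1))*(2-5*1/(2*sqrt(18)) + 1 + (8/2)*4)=20738557/352-5457515*sqrt(2)/4224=57089.16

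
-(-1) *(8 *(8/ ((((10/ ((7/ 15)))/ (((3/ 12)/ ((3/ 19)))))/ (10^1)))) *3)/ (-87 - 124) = -2128/ 3165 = -0.67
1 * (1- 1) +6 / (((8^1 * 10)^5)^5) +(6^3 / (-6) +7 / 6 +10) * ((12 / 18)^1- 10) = 394034259330643196630794240000000000000000000000027 / 1700051933833072276930560000000000000000000000000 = 231.78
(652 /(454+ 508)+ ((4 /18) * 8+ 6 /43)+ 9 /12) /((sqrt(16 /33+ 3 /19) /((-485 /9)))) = -1207988045 * sqrt(252681) /2700620676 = -224.85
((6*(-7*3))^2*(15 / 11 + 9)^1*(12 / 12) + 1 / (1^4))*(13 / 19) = 112575.96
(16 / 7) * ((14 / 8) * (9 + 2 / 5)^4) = 19518724 / 625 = 31229.96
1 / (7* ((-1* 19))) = -1 / 133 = -0.01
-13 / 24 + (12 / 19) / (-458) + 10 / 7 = 647291 / 730968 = 0.89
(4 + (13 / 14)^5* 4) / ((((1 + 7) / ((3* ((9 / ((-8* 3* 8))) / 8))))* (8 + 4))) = -2727351 / 2202927104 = -0.00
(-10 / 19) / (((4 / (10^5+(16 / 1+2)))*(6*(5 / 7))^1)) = -350063 / 114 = -3070.73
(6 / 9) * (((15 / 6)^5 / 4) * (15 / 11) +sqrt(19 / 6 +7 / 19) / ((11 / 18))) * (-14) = -109375 / 352 - 28 * sqrt(45942) / 209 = -339.44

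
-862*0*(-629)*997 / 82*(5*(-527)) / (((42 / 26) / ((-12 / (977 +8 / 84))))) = 0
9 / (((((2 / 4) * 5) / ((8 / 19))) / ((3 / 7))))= 432 / 665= 0.65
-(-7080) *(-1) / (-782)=3540 / 391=9.05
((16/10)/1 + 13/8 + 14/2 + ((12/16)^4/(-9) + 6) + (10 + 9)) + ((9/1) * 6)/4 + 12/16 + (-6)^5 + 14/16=-9888877/1280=-7725.69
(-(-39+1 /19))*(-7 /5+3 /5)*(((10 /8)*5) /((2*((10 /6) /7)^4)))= -14391594 /475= -30298.09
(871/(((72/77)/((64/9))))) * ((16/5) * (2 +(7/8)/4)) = 19047028/405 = 47029.70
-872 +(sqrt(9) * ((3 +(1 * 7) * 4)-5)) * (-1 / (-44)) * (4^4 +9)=-8849 / 22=-402.23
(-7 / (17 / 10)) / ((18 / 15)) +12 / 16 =-547 / 204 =-2.68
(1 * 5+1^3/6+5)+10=121/6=20.17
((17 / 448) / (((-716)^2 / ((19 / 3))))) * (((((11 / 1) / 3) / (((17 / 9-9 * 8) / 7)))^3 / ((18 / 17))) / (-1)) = 358117529 / 16486333921753088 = 0.00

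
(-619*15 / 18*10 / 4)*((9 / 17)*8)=-5461.76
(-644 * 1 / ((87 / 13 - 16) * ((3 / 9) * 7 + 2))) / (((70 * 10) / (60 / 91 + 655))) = 823377 / 55055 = 14.96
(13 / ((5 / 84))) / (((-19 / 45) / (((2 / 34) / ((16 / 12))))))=-7371 / 323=-22.82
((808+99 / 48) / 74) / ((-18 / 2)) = -12961 / 10656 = -1.22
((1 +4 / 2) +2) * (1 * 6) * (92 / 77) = 35.84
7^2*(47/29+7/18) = 51401/522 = 98.47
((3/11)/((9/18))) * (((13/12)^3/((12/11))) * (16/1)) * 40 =10985/27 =406.85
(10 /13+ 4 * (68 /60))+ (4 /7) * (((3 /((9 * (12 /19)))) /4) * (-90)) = -4049 /2730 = -1.48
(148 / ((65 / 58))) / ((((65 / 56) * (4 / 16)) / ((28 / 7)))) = 7691264 / 4225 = 1820.42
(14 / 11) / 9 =14 / 99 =0.14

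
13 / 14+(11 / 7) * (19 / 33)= 11 / 6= 1.83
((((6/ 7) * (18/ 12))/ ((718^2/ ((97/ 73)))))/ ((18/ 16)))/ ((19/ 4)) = 776/ 1251305629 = 0.00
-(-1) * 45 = 45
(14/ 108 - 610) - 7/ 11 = -362641/ 594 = -610.51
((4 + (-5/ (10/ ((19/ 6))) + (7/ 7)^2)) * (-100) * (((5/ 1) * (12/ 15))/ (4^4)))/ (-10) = 205/ 384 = 0.53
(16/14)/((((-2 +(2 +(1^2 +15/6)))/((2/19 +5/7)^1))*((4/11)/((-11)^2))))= 580316/6517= 89.05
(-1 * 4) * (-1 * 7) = 28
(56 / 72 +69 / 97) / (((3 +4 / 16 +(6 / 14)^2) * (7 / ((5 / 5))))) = 36400 / 587529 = 0.06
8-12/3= 4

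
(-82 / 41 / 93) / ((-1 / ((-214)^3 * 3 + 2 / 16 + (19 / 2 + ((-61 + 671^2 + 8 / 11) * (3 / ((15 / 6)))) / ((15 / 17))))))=-63335308489 / 102300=-619113.47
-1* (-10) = 10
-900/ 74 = -450/ 37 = -12.16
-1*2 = -2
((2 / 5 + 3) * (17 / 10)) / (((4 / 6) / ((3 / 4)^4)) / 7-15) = -491589 / 1250150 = -0.39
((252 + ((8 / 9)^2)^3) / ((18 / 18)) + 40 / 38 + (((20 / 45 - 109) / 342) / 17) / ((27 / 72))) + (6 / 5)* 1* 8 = 225809397724 / 858277215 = 263.10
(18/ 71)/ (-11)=-18/ 781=-0.02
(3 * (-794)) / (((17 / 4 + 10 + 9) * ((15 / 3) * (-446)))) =1588 / 34565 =0.05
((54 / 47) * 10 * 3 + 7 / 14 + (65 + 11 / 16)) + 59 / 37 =2845009 / 27824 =102.25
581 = 581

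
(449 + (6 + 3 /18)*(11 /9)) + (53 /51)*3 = 421963 /918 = 459.65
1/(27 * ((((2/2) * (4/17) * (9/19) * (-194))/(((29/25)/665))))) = -493/164997000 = -0.00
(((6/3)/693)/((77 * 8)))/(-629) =-1/134256276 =-0.00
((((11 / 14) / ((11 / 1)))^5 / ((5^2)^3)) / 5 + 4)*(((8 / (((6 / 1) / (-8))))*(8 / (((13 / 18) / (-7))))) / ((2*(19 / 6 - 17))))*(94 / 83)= -2274995520013536 / 16798934140625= -135.42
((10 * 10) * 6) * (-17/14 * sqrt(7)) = -5100 * sqrt(7)/7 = -1927.62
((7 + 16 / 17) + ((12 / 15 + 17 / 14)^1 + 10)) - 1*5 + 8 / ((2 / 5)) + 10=53497 / 1190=44.96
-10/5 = -2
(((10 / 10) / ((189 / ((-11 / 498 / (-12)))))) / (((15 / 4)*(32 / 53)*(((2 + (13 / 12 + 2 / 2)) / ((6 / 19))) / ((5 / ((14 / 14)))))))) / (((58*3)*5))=583 / 304943985360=0.00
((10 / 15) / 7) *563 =1126 / 21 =53.62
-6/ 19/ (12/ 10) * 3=-15/ 19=-0.79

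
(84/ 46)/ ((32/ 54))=3.08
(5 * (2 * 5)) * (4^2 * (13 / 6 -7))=-11600 / 3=-3866.67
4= 4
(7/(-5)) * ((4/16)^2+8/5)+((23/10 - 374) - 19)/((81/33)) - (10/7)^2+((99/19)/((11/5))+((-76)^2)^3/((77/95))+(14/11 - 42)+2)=26295446831514170903/110602800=237746664926.33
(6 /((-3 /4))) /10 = -0.80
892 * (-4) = -3568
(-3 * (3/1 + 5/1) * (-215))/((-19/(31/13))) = -159960/247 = -647.61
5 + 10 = 15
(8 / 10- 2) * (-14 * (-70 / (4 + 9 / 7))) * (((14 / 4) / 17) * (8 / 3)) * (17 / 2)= -38416 / 37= -1038.27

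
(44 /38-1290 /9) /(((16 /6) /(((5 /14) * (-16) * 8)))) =324160 /133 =2437.29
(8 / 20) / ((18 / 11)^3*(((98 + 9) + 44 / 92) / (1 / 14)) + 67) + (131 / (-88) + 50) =4351929154703 / 89709367880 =48.51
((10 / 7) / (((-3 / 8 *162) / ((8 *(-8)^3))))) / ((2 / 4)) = 192.64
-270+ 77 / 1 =-193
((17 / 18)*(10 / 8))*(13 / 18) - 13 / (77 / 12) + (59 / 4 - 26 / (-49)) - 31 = -11800321 / 698544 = -16.89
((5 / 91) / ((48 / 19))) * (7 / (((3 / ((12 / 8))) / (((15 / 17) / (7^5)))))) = 475 / 118859104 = 0.00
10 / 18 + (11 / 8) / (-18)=23 / 48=0.48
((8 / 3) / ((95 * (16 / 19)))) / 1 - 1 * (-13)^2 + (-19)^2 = 5761 / 30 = 192.03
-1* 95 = -95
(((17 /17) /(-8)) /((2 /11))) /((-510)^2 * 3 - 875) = -11 /12470800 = -0.00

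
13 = 13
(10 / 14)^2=25 / 49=0.51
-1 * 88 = -88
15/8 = 1.88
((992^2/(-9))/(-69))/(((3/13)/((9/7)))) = 12792832/1449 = 8828.73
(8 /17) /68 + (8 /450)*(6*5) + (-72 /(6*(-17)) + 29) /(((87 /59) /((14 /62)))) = 6611161 /1299055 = 5.09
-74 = -74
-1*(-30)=30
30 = 30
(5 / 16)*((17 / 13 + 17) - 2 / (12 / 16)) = 4.89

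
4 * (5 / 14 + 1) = 38 / 7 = 5.43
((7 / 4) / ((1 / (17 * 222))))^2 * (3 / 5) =26171652.15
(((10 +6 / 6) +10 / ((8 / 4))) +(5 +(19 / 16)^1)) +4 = 419 / 16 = 26.19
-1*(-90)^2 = -8100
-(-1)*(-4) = -4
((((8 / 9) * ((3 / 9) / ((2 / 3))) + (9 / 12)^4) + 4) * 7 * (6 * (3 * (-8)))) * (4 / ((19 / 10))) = -383915 / 38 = -10103.03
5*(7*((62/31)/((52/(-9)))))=-12.12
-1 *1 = -1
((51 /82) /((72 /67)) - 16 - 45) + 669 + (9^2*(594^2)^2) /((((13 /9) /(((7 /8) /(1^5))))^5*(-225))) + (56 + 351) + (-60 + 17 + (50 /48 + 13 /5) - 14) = -2849409030704241758767 /779418265600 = -3655815056.52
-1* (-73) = 73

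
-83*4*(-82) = 27224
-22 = -22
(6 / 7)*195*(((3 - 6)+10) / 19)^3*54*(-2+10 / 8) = -2321865 / 6859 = -338.51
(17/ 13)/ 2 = 17/ 26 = 0.65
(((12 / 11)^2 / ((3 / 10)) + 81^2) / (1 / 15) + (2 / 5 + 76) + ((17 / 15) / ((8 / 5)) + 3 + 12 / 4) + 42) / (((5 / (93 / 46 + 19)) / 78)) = 17997477974983 / 556600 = 32334671.17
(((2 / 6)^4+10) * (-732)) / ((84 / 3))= -49471 / 189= -261.75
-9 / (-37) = 9 / 37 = 0.24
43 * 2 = 86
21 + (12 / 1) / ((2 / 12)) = 93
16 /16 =1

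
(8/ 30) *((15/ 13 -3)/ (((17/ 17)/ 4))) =-128/ 65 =-1.97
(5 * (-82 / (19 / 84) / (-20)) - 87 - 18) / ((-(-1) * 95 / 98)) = -26754 / 1805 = -14.82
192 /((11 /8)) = 1536 /11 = 139.64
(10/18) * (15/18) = 25/54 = 0.46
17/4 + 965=3877/4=969.25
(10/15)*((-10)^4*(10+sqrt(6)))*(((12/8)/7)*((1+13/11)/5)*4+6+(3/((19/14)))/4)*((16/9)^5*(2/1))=141679394816000*sqrt(6)/86388687+1416793948160000/86388687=20417443.92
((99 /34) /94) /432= 11 /153408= 0.00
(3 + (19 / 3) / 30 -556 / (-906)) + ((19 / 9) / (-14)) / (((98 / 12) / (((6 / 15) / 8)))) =35648987 / 9322740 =3.82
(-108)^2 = 11664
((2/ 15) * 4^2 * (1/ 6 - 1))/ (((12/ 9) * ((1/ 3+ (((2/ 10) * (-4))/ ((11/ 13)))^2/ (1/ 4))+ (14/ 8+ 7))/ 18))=-871200/ 459517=-1.90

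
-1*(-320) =320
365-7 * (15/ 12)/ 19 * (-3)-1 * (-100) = 35445/ 76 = 466.38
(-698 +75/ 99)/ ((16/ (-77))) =161063/ 48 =3355.48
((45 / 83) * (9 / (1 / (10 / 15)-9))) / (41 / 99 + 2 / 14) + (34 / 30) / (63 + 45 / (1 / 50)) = -648905822 / 555779205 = -1.17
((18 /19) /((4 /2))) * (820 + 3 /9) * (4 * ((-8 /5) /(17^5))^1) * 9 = -2126304 /134886415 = -0.02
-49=-49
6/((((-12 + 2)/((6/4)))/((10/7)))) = -9/7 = -1.29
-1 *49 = -49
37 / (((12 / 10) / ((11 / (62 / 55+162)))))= 111925 / 53832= 2.08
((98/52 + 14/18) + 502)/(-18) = -118091/4212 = -28.04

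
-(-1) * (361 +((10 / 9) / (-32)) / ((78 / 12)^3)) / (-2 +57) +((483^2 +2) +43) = 507522726121 / 2175030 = 233340.56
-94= -94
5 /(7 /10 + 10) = 50 /107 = 0.47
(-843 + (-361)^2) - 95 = 129383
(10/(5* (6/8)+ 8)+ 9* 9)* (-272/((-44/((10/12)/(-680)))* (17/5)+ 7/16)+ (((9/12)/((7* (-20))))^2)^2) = -8232524366841231739/45140177419509760000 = -0.18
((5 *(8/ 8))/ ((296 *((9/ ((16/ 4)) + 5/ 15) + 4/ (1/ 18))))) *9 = 27/ 13246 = 0.00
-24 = -24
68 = 68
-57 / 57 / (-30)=1 / 30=0.03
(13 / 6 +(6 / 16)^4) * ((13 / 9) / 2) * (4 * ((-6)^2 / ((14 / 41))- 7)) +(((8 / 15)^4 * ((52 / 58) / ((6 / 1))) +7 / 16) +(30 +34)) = 43325078445203 / 63141120000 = 686.16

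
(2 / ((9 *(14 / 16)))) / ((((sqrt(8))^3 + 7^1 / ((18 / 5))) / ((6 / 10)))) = -96 / 164663 + 27648 *sqrt(2) / 5763205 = 0.01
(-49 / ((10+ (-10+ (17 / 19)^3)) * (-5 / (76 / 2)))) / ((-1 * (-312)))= 6385729 / 3832140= 1.67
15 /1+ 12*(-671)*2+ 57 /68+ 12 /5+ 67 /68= -1367206 /85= -16084.78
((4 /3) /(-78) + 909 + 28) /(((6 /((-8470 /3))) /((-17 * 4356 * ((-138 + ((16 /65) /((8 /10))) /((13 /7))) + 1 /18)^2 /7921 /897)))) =167759925282112959041785 /1923165883830789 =87231125.87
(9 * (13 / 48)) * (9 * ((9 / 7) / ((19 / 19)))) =3159 / 112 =28.21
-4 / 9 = -0.44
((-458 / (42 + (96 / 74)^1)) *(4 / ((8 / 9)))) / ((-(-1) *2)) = -8473 / 356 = -23.80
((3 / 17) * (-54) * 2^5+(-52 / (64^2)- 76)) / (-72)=6631645 / 1253376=5.29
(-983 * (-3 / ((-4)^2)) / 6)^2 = 966289 / 1024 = 943.64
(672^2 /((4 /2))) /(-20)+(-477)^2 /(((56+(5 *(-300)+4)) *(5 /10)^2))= -11921.62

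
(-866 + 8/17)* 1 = -14714/17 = -865.53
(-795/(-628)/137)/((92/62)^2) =763995/182052176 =0.00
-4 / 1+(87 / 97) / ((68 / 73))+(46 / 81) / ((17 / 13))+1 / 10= -6686107 / 2671380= -2.50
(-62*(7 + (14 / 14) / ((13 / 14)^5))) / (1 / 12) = -2333835000 / 371293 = -6285.70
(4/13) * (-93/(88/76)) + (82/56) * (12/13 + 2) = -20.43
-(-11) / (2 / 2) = 11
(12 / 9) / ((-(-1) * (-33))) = -4 / 99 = -0.04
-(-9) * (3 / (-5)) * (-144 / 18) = 216 / 5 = 43.20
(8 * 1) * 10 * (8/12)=160/3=53.33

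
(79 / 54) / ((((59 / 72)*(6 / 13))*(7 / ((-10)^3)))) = -2054000 / 3717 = -552.60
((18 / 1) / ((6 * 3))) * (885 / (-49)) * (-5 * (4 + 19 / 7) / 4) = 207975 / 1372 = 151.59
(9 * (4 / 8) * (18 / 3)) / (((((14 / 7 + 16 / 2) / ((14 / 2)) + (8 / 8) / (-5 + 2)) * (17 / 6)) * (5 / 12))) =20.88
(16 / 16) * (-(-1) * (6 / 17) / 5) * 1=6 / 85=0.07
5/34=0.15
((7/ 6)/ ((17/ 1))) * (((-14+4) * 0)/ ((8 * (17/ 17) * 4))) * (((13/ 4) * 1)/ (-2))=0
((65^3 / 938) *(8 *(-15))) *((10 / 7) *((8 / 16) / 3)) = -27462500 / 3283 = -8365.06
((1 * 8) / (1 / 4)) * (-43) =-1376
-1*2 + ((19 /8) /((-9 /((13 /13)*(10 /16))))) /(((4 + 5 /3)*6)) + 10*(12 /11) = 1918187 /215424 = 8.90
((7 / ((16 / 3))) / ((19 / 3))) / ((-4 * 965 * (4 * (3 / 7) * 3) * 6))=-49 / 28162560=-0.00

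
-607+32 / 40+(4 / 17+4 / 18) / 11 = -5100823 / 8415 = -606.16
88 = 88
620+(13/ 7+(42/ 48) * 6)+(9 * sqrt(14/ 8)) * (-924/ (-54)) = 77 * sqrt(7)+17559/ 28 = 830.83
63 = 63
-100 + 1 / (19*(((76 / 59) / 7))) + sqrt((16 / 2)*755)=-22.00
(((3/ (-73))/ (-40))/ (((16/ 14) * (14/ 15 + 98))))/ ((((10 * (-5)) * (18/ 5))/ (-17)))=0.00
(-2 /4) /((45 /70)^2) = -98 /81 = -1.21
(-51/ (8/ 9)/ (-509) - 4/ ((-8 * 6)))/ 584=2395/ 7134144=0.00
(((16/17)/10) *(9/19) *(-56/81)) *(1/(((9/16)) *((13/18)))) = -14336/188955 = -0.08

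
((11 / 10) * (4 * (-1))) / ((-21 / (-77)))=-242 / 15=-16.13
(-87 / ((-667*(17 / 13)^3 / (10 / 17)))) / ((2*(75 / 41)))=0.01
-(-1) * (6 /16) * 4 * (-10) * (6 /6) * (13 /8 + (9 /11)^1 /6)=-2325 /88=-26.42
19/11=1.73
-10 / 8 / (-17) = 5 / 68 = 0.07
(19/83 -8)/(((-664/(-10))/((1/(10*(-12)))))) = 215/220448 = 0.00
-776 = -776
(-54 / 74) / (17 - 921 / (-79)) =-2133 / 83768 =-0.03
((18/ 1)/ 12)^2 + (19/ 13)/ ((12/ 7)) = 121/ 39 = 3.10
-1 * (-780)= 780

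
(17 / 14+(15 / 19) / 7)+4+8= 3545 / 266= 13.33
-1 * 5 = -5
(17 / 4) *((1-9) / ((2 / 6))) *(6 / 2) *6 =-1836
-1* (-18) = 18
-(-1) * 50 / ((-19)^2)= 50 / 361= 0.14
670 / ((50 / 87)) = 5829 / 5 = 1165.80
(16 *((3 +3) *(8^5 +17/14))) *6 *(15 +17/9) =2231452416/7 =318778916.57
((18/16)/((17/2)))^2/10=81/46240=0.00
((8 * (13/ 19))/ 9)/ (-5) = -0.12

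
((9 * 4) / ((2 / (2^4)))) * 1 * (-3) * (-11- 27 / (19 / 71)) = 1836864 / 19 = 96677.05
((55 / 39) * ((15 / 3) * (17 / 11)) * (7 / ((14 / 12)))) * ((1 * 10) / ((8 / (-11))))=-899.04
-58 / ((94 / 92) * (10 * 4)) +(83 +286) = 367.58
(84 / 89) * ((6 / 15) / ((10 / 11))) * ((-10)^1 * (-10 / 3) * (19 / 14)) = 1672 / 89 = 18.79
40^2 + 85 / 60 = 19217 / 12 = 1601.42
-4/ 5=-0.80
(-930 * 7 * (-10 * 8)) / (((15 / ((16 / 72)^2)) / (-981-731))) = -237762560 / 81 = -2935340.25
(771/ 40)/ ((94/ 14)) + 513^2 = 494763117/ 1880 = 263171.87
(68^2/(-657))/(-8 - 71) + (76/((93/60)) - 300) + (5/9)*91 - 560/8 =-144982657/536331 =-270.32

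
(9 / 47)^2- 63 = -139086 / 2209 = -62.96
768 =768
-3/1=-3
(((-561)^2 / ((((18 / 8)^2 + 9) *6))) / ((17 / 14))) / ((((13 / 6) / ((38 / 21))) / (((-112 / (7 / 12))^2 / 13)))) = 30736121856 / 4225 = 7274821.74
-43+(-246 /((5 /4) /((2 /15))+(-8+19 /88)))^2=29237069 /1225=23867.00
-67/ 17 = -3.94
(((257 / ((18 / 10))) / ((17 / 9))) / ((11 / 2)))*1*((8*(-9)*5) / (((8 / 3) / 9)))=-3122550 / 187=-16698.13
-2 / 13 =-0.15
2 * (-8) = -16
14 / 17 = 0.82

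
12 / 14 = 6 / 7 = 0.86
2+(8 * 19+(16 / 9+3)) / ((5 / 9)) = 1421 / 5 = 284.20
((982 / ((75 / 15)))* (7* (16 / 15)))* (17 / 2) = 934864 / 75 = 12464.85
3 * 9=27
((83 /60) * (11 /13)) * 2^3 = 9.36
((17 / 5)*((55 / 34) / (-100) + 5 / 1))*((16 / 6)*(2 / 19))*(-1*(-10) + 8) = 40668 / 475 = 85.62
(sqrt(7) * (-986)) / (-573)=986 * sqrt(7) / 573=4.55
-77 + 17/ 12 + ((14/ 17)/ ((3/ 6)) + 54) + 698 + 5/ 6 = 46165/ 68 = 678.90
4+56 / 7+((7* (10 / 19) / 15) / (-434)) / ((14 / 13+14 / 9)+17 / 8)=12.00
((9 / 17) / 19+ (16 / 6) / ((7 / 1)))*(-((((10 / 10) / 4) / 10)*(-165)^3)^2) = -746091807924375 / 144704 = -5155986067.59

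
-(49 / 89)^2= -2401 / 7921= -0.30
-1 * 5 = -5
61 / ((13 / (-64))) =-3904 / 13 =-300.31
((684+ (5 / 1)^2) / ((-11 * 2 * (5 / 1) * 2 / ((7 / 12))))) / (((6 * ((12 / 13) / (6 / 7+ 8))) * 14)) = -285727 / 1330560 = -0.21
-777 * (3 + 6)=-6993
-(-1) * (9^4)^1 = 6561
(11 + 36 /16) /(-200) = -53 /800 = -0.07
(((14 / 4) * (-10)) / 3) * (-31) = 1085 / 3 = 361.67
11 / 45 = 0.24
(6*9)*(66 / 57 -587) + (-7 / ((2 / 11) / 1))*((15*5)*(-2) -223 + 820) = -1856109 / 38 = -48844.97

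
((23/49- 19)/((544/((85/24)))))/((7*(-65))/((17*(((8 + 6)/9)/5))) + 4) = 19295/13119456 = 0.00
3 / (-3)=-1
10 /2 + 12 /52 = 68 /13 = 5.23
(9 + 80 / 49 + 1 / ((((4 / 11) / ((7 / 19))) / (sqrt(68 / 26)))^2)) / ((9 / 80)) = 81664270 / 689871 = 118.38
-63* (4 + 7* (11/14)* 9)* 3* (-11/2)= 222453/4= 55613.25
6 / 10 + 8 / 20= 1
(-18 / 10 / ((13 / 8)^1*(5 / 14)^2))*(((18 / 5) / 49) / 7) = -5184 / 56875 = -0.09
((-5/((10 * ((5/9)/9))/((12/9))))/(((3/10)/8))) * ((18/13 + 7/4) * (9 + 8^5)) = -384670872/13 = -29590067.08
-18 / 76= -0.24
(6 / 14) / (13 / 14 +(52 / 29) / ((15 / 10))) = 522 / 2587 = 0.20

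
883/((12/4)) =883/3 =294.33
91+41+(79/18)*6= 475/3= 158.33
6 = 6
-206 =-206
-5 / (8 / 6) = -15 / 4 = -3.75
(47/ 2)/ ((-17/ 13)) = -611/ 34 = -17.97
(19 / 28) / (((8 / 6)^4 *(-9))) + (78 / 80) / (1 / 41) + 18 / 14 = 1477929 / 35840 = 41.24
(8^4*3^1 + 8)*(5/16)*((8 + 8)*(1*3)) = 184440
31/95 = 0.33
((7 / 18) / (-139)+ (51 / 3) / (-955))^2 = 2422509961 / 5709280148100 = 0.00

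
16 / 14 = 8 / 7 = 1.14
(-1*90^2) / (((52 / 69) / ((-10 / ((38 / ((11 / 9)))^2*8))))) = 1043625 / 75088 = 13.90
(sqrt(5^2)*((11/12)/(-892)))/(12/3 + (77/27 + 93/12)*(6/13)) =-2145/3712504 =-0.00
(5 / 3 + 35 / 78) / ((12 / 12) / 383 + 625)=21065 / 6223776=0.00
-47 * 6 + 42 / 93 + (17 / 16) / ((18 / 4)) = -627889 / 2232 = -281.31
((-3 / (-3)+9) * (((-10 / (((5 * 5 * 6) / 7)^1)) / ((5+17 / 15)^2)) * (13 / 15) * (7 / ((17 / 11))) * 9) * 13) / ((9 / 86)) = -544.44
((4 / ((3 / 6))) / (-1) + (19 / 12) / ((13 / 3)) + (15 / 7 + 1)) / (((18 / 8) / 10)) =-5450 / 273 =-19.96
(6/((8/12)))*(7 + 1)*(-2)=-144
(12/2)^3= 216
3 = 3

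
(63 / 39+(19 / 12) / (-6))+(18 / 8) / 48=10471 / 7488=1.40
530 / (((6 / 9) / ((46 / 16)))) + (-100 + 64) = 17997 / 8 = 2249.62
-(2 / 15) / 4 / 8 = -1 / 240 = -0.00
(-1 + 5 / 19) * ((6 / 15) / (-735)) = 4 / 9975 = 0.00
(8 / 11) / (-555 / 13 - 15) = -52 / 4125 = -0.01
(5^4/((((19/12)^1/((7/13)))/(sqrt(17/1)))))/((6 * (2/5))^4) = 2734375 * sqrt(17)/426816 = 26.41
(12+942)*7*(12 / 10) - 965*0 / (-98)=40068 / 5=8013.60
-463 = -463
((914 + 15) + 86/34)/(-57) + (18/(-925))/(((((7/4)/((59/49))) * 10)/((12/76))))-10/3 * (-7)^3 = 577468946426/512399125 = 1126.99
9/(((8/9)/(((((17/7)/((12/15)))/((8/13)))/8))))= 89505/14336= 6.24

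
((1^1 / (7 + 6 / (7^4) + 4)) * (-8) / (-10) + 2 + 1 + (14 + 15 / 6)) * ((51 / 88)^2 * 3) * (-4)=-40345590969 / 511433120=-78.89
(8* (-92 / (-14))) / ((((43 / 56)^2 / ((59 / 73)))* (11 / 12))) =78.62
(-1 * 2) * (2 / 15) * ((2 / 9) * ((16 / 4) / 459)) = -32 / 61965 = -0.00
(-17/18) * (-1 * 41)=697/18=38.72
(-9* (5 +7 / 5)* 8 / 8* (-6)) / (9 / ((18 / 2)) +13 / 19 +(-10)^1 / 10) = 32832 / 65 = 505.11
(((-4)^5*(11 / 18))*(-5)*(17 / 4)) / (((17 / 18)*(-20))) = -704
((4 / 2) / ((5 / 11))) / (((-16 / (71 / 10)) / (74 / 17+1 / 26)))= -1515921 / 176800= -8.57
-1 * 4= -4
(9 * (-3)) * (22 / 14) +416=2615 / 7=373.57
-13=-13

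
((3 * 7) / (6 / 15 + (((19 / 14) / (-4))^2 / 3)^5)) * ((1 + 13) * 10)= 1083437537600229448089600 / 147406498356042778541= 7350.00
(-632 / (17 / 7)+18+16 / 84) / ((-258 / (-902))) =-38970910 / 46053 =-846.22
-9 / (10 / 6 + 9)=-27 / 32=-0.84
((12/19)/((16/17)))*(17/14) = 0.81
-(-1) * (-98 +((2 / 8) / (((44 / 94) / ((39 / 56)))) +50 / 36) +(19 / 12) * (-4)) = -4549295 / 44352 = -102.57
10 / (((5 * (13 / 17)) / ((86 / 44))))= 731 / 143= 5.11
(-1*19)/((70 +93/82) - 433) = 1558/29673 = 0.05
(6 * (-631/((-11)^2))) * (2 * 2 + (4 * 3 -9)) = -26502/121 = -219.02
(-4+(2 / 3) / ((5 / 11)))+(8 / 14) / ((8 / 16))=-146 / 105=-1.39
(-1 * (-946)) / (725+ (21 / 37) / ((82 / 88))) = 1435082 / 1100749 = 1.30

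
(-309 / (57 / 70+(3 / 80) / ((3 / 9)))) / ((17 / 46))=-2653280 / 2941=-902.17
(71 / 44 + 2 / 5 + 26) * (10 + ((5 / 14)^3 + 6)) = 271350727 / 603680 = 449.49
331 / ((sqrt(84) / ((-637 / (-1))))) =23005.29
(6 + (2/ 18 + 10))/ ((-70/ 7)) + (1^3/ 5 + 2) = 53/ 90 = 0.59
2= 2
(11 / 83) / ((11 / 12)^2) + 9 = 8361 / 913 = 9.16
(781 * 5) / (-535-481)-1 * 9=-13049 / 1016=-12.84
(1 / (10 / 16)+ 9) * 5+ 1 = 54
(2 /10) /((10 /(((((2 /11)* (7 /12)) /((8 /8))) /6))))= 7 /19800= 0.00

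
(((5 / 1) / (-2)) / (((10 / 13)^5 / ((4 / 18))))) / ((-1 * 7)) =371293 / 1260000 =0.29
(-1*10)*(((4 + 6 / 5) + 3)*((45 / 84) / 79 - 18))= 1631841 / 1106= 1475.44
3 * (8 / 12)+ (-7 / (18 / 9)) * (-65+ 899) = -2917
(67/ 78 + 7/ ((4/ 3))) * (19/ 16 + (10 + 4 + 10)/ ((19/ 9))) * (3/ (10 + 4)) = 3637601/ 221312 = 16.44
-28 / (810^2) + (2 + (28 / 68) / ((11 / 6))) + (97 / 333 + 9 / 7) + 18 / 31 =1079210093189 / 246270907575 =4.38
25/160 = 5/32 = 0.16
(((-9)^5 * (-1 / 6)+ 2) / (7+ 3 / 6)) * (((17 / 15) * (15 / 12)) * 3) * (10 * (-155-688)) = -94044799 / 2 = -47022399.50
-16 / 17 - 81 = -1393 / 17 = -81.94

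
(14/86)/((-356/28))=-49/3827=-0.01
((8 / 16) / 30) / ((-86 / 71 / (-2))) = 71 / 2580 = 0.03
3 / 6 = 1 / 2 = 0.50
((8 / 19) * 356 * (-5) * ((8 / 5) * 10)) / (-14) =113920 / 133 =856.54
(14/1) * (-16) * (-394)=88256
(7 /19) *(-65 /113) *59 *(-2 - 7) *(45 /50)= 434889 /4294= 101.28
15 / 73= 0.21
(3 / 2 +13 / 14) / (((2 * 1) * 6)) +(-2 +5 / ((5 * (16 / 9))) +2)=257 / 336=0.76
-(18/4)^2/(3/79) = -2133/4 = -533.25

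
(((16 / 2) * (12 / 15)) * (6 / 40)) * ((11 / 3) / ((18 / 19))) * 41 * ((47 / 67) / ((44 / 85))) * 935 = 116392727 / 603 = 193022.76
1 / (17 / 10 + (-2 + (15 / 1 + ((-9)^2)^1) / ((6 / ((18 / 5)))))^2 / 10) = 250 / 77709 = 0.00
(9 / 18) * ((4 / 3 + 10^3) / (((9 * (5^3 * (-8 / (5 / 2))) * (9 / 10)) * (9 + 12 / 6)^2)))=-751 / 588060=-0.00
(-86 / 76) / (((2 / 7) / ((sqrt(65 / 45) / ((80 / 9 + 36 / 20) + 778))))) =-0.01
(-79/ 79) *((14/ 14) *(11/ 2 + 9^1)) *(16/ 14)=-116/ 7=-16.57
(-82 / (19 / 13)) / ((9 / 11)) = -11726 / 171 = -68.57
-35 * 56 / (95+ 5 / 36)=-14112 / 685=-20.60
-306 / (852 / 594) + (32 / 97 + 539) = 2245106 / 6887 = 325.99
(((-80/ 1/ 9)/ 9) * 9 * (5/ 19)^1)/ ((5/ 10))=-4.68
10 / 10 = 1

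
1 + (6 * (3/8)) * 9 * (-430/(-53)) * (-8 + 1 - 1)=-69607/53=-1313.34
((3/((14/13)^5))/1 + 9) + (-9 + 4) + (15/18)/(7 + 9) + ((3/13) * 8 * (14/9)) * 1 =23583821/2621892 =8.99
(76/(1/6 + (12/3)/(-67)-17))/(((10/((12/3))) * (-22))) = 30552/373505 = 0.08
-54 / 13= -4.15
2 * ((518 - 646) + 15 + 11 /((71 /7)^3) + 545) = 309242650 /357911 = 864.02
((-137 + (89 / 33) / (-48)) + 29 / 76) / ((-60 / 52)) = 53473667 / 451440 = 118.45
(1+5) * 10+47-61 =46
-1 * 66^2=-4356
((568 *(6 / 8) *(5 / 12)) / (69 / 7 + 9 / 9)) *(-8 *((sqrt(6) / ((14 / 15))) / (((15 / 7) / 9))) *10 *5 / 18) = -62125 *sqrt(6) / 38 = -4004.59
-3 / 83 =-0.04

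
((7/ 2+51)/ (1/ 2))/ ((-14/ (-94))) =5123/ 7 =731.86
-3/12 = -1/4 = -0.25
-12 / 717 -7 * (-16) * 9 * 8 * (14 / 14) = 1927292 / 239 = 8063.98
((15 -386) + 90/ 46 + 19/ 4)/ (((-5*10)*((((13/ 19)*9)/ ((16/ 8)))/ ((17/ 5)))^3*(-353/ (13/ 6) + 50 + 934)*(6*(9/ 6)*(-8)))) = -225879483701/ 1361074135590000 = -0.00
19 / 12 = 1.58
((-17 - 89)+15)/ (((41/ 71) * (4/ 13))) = -83993/ 164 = -512.15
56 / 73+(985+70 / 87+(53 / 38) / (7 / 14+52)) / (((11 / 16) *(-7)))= -22122571752 / 108400985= -204.08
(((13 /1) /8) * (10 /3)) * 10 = 325 /6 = 54.17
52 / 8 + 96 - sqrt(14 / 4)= 100.63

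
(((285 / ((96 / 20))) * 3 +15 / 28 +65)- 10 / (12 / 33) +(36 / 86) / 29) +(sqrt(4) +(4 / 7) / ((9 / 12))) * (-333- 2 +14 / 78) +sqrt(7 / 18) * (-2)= -5789237933 / 8170344- sqrt(14) / 3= -709.81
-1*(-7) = 7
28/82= 14/41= 0.34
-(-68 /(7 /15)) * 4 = 4080 /7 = 582.86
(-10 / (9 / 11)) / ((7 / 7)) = -110 / 9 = -12.22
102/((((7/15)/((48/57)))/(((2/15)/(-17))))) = -192/133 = -1.44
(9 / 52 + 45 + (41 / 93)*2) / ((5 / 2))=222721 / 12090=18.42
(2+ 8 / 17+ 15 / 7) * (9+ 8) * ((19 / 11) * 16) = 166896 / 77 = 2167.48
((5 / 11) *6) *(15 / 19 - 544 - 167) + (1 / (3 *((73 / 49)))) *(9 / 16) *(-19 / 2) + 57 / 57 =-945755033 / 488224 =-1937.13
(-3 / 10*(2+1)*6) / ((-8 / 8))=27 / 5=5.40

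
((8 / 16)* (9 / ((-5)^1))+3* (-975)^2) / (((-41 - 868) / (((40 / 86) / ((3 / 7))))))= -44362486 / 13029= -3404.90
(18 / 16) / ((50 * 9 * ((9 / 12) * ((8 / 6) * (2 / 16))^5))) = 648 / 25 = 25.92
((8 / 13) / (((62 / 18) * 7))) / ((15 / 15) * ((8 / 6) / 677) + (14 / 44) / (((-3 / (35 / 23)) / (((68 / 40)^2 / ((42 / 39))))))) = -986578560 / 16665963041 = -0.06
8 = 8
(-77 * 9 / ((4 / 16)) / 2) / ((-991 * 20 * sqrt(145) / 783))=18711 * sqrt(145) / 49550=4.55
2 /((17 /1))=2 /17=0.12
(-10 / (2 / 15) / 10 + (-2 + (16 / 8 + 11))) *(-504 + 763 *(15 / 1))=38293.50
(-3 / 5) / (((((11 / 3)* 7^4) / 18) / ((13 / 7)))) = -2106 / 924385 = -0.00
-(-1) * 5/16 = 5/16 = 0.31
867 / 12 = 72.25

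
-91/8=-11.38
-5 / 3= -1.67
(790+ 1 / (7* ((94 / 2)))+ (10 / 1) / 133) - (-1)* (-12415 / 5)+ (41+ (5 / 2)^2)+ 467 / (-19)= -41762949 / 25004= -1670.25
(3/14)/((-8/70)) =-15/8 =-1.88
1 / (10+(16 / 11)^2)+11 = 16247 / 1466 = 11.08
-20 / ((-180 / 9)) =1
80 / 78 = 40 / 39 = 1.03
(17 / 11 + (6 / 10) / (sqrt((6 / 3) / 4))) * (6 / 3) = 4.79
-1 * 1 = -1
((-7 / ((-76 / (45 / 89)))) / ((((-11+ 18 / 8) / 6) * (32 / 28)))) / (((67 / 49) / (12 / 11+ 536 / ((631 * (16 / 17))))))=-256279653 / 6291155816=-0.04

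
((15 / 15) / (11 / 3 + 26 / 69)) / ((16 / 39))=299 / 496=0.60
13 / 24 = 0.54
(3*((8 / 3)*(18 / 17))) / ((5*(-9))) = -16 / 85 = -0.19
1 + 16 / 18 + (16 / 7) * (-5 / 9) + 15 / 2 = 341 / 42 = 8.12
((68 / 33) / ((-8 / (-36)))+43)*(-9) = -5175 / 11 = -470.45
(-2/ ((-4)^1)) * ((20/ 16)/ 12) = 5/ 96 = 0.05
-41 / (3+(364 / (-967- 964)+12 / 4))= -79171 / 11222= -7.05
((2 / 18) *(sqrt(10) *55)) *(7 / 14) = 55 *sqrt(10) / 18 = 9.66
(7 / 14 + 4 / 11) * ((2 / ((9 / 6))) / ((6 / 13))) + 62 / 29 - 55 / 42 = 133579 / 40194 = 3.32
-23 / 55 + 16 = 857 / 55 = 15.58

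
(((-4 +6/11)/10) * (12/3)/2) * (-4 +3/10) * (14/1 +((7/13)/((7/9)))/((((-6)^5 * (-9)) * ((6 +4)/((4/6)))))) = 35.79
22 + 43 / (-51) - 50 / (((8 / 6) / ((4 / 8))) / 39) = -144859 / 204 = -710.09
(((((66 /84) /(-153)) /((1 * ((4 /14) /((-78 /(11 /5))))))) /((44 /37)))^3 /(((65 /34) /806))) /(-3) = -21.63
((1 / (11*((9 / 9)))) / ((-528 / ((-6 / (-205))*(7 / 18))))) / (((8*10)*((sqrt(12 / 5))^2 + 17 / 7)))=-49 / 9658471680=-0.00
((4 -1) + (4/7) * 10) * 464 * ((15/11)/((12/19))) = 672220/77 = 8730.13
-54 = -54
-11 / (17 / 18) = -11.65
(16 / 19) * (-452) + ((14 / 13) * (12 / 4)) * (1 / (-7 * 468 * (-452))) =-3314628077 / 8708232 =-380.63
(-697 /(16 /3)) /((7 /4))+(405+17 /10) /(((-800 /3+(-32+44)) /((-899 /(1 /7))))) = 533472441 /53480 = 9975.18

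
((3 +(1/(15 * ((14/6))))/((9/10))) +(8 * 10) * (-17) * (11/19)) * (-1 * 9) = 938851/133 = 7059.03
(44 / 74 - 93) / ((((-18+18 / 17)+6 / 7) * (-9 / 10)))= -2034305 / 318681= -6.38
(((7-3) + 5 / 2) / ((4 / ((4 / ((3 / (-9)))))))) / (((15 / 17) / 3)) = -663 / 10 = -66.30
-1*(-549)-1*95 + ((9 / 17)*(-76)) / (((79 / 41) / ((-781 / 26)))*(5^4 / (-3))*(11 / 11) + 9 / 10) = 105095482186 / 232935139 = 451.18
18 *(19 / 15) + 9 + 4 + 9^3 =3824 / 5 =764.80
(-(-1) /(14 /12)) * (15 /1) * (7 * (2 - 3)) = -90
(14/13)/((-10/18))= -126/65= -1.94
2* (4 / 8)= 1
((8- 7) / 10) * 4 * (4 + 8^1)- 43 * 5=-1051 / 5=-210.20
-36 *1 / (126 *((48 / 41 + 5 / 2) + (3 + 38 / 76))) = -41 / 1029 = -0.04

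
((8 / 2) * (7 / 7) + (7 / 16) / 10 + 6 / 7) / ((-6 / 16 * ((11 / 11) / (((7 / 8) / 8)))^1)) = -5489 / 3840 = -1.43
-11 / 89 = -0.12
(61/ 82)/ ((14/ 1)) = 61/ 1148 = 0.05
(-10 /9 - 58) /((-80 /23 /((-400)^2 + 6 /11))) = 2691929177 /990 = 2719120.38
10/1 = 10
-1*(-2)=2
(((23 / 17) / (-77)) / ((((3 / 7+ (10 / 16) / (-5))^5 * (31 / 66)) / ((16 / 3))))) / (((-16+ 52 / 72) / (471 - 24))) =465907753156608 / 205772775725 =2264.19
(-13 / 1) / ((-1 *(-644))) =-0.02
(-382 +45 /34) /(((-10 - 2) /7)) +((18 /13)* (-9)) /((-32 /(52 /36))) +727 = 774893 /816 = 949.62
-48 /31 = -1.55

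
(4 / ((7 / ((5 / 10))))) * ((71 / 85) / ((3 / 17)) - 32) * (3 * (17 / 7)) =-13906 / 245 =-56.76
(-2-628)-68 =-698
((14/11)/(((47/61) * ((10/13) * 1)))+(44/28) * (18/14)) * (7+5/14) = 27187571/886655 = 30.66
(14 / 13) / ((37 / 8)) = 112 / 481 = 0.23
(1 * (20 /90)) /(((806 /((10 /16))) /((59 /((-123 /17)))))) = -5015 /3568968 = -0.00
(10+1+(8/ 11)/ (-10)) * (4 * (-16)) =-38464/ 55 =-699.35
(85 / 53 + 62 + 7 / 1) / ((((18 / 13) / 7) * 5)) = 170261 / 2385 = 71.39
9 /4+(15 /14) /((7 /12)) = 4.09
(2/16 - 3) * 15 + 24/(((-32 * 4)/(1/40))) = -27603/640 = -43.13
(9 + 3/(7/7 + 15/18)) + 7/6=779/66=11.80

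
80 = 80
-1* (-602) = 602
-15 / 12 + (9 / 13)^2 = -521 / 676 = -0.77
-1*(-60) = 60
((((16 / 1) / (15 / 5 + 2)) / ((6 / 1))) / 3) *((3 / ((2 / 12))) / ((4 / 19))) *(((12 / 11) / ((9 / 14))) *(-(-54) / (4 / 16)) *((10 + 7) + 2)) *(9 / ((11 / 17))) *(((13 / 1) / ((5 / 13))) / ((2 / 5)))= 75272416128 / 605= 124417216.74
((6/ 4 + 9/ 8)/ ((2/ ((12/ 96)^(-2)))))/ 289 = 84/ 289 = 0.29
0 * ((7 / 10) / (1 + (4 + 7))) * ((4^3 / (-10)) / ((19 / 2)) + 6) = 0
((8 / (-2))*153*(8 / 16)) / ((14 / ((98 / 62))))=-1071 / 31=-34.55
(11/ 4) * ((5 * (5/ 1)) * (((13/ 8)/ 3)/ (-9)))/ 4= -3575/ 3456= -1.03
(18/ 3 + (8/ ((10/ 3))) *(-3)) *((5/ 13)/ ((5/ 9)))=-54/ 65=-0.83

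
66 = 66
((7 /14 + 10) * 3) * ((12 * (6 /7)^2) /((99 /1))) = 216 /77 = 2.81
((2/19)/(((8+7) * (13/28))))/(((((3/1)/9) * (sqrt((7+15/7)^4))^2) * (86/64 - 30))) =-2401/10602741760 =-0.00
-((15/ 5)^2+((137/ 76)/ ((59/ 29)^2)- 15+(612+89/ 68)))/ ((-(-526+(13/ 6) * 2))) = -2049975729/ 1759628095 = -1.17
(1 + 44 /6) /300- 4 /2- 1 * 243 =-244.97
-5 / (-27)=5 / 27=0.19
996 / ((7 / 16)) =15936 / 7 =2276.57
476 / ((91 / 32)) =2176 / 13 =167.38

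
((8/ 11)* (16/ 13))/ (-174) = -64/ 12441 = -0.01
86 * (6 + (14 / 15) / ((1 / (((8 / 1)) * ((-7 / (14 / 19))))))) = -83764 / 15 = -5584.27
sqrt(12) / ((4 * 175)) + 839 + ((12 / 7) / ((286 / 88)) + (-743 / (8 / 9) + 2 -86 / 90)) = sqrt(3) / 350 + 153871 / 32760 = 4.70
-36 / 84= -3 / 7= -0.43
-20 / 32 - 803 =-6429 / 8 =-803.62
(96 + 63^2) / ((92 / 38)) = 77235 / 46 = 1679.02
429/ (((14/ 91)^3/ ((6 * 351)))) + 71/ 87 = 86344558727/ 348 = 248116548.07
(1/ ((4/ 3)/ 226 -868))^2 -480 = -41559869885079/ 86583062500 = -480.00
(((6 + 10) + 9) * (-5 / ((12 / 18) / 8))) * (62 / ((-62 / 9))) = 13500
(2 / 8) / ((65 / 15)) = 3 / 52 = 0.06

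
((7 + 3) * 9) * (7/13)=630/13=48.46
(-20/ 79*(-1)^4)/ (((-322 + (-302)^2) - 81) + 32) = -20/ 7175807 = -0.00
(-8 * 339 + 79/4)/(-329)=10769/1316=8.18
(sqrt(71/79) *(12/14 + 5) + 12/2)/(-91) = -0.13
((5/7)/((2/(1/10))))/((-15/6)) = -1/70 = -0.01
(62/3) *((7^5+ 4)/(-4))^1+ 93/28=-7295695/84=-86853.51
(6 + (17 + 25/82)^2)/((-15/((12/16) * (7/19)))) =-2875467/511024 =-5.63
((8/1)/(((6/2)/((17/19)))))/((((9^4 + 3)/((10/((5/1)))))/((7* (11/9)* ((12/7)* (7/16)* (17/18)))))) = 22253/5050998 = 0.00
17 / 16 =1.06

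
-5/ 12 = -0.42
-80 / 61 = -1.31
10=10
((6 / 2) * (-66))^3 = -7762392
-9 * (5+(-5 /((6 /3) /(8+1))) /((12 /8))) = 90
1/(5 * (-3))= -1/15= -0.07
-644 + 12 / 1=-632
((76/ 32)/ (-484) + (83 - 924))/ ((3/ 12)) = -3256371/ 968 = -3364.02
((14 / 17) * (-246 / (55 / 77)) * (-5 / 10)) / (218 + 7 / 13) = 52234 / 80495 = 0.65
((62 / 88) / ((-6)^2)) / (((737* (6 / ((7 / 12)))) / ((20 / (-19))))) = -1085 / 399253536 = -0.00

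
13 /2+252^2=127021 /2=63510.50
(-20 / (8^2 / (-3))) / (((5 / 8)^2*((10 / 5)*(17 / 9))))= 54 / 85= 0.64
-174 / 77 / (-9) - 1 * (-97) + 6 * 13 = 40483 / 231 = 175.25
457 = 457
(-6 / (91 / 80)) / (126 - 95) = -480 / 2821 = -0.17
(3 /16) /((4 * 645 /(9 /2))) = 9 /27520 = 0.00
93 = 93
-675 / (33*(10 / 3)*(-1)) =135 / 22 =6.14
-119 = -119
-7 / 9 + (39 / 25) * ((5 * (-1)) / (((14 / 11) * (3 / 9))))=-12073 / 630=-19.16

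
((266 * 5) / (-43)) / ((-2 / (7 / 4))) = 4655 / 172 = 27.06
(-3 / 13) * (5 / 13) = -15 / 169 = -0.09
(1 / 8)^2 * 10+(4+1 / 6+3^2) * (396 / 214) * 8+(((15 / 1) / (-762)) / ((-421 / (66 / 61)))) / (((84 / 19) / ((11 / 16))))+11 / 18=275342734252835 / 1407083767488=195.68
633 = 633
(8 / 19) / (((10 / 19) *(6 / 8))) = 16 / 15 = 1.07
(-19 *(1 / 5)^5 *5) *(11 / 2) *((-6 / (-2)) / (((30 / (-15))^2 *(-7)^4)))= -627 / 12005000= -0.00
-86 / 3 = -28.67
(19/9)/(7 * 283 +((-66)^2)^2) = 19/170790453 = 0.00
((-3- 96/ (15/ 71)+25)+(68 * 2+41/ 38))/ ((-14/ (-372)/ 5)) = -5218323/ 133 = -39235.51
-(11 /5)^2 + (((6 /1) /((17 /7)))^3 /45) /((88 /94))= -6055573 /1351075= -4.48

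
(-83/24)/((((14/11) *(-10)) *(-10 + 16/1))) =913/20160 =0.05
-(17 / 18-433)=7777 / 18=432.06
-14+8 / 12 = -13.33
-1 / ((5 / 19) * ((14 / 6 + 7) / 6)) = -171 / 70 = -2.44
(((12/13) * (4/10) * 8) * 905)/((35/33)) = 1146816/455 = 2520.47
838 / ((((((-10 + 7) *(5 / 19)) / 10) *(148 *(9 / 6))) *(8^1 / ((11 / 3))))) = -87571 / 3996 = -21.91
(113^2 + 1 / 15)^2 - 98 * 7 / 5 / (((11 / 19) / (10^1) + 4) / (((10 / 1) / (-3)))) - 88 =163049088.24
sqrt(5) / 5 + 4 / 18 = 2 / 9 + sqrt(5) / 5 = 0.67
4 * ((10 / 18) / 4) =5 / 9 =0.56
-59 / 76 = -0.78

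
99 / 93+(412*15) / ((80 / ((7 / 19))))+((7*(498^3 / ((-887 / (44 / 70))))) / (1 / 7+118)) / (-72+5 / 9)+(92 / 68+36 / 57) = 9832373410066159 / 94457036121820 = 104.09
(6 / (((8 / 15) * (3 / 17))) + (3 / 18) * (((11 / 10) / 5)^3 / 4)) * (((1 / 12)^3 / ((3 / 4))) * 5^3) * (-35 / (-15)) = 1338759317 / 93312000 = 14.35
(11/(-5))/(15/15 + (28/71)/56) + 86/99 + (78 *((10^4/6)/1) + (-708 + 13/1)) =832069207/6435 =129303.68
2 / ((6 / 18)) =6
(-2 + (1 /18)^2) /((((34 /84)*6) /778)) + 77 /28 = -3508415 /5508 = -636.97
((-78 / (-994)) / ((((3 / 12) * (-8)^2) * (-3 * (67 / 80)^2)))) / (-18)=2600 / 20079297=0.00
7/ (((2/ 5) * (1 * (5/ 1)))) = 7/ 2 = 3.50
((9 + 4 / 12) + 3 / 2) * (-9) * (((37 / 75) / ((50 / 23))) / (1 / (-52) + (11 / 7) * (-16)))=1006733 / 1144875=0.88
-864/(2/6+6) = -2592/19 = -136.42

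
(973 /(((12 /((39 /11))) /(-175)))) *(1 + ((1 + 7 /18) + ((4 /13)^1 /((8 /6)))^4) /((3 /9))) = -151008213475 /580008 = -260355.40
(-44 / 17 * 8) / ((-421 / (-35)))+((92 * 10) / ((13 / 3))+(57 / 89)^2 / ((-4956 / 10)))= 210.59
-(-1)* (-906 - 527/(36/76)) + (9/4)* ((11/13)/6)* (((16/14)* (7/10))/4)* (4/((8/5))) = -3778439/1872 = -2018.40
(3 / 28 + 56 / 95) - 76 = -200307 / 2660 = -75.30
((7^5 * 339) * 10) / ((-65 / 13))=-11395146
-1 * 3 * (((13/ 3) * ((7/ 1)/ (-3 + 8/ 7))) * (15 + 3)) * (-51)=-44982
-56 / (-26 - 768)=28 / 397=0.07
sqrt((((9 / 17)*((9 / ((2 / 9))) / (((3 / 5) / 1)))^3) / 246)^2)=661.87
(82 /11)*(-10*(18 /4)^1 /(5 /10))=-7380 /11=-670.91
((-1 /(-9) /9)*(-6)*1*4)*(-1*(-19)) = -152 /27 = -5.63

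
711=711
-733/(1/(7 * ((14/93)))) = -71834/93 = -772.41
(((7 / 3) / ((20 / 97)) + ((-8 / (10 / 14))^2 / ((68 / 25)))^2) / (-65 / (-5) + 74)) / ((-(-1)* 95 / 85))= 37075591 / 1686060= 21.99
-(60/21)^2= -400/49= -8.16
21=21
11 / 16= 0.69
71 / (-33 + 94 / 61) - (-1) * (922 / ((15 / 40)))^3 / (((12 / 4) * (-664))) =-96260440170881 / 12901437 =-7461218.48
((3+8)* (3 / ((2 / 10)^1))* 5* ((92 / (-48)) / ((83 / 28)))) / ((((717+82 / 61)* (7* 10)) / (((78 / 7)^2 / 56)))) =-117367965 / 4989932444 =-0.02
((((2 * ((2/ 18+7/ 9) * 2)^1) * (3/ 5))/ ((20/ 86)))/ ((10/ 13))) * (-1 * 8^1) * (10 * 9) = -214656/ 25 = -8586.24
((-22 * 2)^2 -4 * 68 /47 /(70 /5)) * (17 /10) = 5412868 /1645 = 3290.50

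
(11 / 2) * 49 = 539 / 2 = 269.50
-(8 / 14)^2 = -16 / 49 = -0.33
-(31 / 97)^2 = -961 / 9409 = -0.10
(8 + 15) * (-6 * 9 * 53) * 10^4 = -658260000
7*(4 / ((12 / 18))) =42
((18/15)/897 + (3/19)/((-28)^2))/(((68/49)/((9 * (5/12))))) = 102831/24723712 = 0.00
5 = 5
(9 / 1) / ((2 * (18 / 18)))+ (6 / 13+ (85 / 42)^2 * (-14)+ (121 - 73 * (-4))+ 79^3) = 404094289 / 819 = 493399.62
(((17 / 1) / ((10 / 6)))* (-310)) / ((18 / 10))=-5270 / 3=-1756.67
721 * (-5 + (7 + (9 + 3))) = 10094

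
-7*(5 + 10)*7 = -735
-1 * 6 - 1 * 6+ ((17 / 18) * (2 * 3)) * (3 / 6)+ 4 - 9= -85 / 6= -14.17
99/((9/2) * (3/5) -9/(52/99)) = -2860/417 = -6.86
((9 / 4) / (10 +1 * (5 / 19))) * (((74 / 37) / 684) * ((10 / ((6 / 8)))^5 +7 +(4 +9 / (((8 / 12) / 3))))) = 204825029 / 758160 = 270.16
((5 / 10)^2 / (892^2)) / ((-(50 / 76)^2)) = -361 / 497290000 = -0.00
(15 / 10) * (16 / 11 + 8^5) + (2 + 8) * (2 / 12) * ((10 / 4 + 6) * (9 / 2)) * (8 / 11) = 49200.55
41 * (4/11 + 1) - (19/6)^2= 18169/396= 45.88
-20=-20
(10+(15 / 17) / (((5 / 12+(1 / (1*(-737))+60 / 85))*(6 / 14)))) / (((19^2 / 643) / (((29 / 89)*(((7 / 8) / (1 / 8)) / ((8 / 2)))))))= 130217688335 / 10831906802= 12.02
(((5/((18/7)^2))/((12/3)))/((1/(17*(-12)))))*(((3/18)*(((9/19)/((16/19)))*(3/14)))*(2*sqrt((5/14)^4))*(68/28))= -36125/75264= -0.48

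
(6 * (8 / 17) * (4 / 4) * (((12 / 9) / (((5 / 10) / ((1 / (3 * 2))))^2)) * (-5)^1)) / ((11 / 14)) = -4480 / 1683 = -2.66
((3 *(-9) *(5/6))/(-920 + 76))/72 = 5/13504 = 0.00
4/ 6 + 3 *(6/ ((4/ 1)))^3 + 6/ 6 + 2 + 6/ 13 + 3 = 5383/ 312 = 17.25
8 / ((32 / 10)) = 5 / 2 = 2.50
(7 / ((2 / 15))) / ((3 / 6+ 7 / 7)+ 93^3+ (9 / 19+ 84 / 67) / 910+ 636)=0.00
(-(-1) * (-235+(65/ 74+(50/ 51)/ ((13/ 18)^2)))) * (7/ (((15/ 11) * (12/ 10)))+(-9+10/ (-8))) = 1179516875/ 850408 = 1387.00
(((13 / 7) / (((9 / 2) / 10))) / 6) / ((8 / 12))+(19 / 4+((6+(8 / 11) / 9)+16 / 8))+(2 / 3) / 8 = 13.95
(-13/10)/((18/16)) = -52/45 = -1.16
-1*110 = -110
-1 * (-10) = 10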